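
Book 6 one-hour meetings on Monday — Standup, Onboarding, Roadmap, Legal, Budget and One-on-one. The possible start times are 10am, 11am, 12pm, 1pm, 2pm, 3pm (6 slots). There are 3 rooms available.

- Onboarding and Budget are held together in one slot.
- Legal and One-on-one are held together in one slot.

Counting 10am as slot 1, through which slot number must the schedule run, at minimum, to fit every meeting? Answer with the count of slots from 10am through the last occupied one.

2 slots

With at most 3 per slot and 6 meetings, at least 2 slots are needed.
2 works (last occupied slot: 11am): for example Budget in 10am, Onboarding in 10am, Roadmap in 11am, One-on-one in 11am, Legal in 11am, Standup in 10am.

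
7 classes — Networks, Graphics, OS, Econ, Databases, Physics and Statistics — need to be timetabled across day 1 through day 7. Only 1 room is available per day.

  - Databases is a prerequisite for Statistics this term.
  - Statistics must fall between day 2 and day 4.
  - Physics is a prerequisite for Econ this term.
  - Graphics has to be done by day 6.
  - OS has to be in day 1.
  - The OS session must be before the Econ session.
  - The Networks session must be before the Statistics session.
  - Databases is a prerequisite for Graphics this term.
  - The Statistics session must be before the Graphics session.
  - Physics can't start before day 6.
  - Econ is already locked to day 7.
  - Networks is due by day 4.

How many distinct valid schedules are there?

2

Enumerating: Networks -> day 2, Physics -> day 6, Graphics -> day 5, Databases -> day 3, Statistics -> day 4, OS -> day 1, Econ -> day 7 | Graphics=day 5, Econ=day 7, Databases=day 2, Physics=day 6, OS=day 1, Statistics=day 4, Networks=day 3.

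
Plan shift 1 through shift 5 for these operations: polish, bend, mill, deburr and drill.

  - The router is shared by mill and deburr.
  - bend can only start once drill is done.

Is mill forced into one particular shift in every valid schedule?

mill can be shift 1 (e.g. drill=shift 1, deburr=shift 2, bend=shift 2, mill=shift 1, polish=shift 1) or shift 2 (e.g. deburr -> shift 1, drill -> shift 1, polish -> shift 1, bend -> shift 2, mill -> shift 2).

No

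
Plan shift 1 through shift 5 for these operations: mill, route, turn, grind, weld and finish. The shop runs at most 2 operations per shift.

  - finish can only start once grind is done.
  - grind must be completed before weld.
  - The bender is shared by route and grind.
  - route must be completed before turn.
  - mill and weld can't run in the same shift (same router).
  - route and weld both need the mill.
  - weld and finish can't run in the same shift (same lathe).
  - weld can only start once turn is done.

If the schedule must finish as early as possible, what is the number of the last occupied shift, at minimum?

4

The precedence chain requires at least 3 distinct shifts.
With at most 2 per shift and 6 operations, at least 3 shifts are needed.
Could 3 shifts be enough, i.e. nothing placed later than shift 3? No: weld must come after grind (at shift 1 or later) → {shift 2, shift 3}; grind must come before weld (at shift 3 or earlier) → {shift 1, shift 2}; finish must come after grind (at shift 1 or later) → {shift 2, shift 3}; turn must come before weld (at shift 3 or earlier) → {shift 1, shift 2}; turn must come after route (at shift 1 or later) → {shift 2}; route must come before turn (at shift 2 or earlier) → {shift 1}; grind can't share with route (shift 1) → {shift 2}; weld can't use shift 2, already full with turn and grind (limit 2) → {shift 3}; finish can't use shift 2, already full with turn and grind (limit 2) → {shift 3}; finish can't share with weld (shift 3) → nothing is left.
So 3 shifts is not enough.
4 works (last occupied shift: shift 4): for example mill=shift 1; weld=shift 3; route=shift 1; turn=shift 2; grind=shift 2; finish=shift 4.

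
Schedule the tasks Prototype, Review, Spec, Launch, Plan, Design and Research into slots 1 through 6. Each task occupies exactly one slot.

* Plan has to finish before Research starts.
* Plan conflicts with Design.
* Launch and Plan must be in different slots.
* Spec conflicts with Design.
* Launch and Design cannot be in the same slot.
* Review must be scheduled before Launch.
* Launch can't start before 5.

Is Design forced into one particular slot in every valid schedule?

No

Design can be 1 (e.g. Review -> 1; Spec -> 2; Research -> 3; Plan -> 2; Prototype -> 1; Launch -> 5; Design -> 1) or 2 (e.g. Research in 2, Design in 2, Review in 1, Launch in 5, Plan in 1, Spec in 1, Prototype in 1).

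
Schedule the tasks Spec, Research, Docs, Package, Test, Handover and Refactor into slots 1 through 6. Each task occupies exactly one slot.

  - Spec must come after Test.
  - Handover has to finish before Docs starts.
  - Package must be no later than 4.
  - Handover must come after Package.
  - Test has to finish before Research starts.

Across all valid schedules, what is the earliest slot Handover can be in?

Precedence pushes Handover to at least 2; downstream work caps Handover at 5.
Handover at 2 is achievable: Test in 1; Handover in 2; Research in 2; Package in 1; Spec in 2; Refactor in 1; Docs in 3.

2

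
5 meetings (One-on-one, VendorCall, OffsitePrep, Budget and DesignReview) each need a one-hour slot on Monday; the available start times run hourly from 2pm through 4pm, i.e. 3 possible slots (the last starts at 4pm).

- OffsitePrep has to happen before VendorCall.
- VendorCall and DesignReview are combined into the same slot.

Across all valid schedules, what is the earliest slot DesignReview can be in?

3pm

DesignReview must be in the same slot as VendorCall, which can't be before 3pm, so DesignReview is at least 3pm.
DesignReview at 3pm is achievable: VendorCall=3pm, Budget=2pm, One-on-one=2pm, DesignReview=3pm, OffsitePrep=2pm.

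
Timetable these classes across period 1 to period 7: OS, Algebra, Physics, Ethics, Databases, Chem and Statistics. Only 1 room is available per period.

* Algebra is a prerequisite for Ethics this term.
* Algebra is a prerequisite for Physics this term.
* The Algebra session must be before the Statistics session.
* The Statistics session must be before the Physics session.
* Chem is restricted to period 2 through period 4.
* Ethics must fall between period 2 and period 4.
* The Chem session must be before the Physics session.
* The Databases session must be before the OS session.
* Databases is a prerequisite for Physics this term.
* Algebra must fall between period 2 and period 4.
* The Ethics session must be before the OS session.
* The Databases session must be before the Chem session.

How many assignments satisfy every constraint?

Splitting on OS: it can be period 5 (3), period 6 (3), period 7 (3). Listing each branch's schedules as (Algebra, Physics, Ethics, Databases, Chem, Statistics) by period number:
OS=period 5: (2,7,3,1,4,6) (2,7,4,1,3,6) (3,7,4,1,2,6) — 3.
OS=period 6: (2,7,3,1,4,5) (2,7,4,1,3,5) (3,7,4,1,2,5) — 3.
OS=period 7: (2,6,3,1,4,5) (2,6,4,1,3,5) (3,6,4,1,2,5) — 3.
Summing: 3 + 3 + 3 = 9.

9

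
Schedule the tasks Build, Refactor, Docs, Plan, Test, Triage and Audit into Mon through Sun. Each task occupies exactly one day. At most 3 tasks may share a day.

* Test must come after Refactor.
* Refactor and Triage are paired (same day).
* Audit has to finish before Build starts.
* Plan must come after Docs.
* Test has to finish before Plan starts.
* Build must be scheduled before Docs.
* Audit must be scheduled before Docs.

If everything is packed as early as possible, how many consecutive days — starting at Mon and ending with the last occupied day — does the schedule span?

4

The precedence chain requires at least 4 distinct days.
With at most 3 per day and 7 tasks, at least 3 days are needed.
4 works (last occupied day: Thu): for example Test=Tue; Docs=Wed; Refactor=Mon; Plan=Thu; Audit=Mon; Build=Tue; Triage=Mon.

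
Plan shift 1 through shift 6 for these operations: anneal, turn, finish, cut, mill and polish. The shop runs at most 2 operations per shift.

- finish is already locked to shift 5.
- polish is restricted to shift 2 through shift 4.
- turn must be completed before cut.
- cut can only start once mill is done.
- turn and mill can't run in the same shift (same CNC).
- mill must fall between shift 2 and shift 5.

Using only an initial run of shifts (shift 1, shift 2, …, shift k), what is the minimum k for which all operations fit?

The precedence chain requires at least 2 distinct shifts.
With at most 2 per shift and 6 operations, at least 3 shifts are needed.
finish can't be placed before shift 5, so the schedule must run through at least shift 5.
5 works (last occupied shift: shift 5): for example mill -> shift 2, finish -> shift 5, polish -> shift 2, anneal -> shift 1, cut -> shift 3, turn -> shift 1.

5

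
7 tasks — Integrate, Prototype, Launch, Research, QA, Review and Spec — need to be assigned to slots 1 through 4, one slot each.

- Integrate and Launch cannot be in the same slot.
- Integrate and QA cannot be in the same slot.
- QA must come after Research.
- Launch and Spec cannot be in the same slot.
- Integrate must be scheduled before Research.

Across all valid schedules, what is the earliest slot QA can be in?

3

Precedence pushes QA to at least 3.
QA at 3 is achievable: QA -> 3; Integrate -> 1; Review -> 1; Spec -> 1; Research -> 2; Launch -> 2; Prototype -> 1.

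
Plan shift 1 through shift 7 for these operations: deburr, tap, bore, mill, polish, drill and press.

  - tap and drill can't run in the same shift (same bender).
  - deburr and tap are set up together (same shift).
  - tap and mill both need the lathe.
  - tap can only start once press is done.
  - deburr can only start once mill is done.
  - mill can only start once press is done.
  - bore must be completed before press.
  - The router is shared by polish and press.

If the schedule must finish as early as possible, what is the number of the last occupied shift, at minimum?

shift 4

The precedence chain requires at least 4 distinct shifts.
4 works (last occupied shift: shift 4): for example bore=shift 1; press=shift 2; tap=shift 4; mill=shift 3; deburr=shift 4; polish=shift 1; drill=shift 1.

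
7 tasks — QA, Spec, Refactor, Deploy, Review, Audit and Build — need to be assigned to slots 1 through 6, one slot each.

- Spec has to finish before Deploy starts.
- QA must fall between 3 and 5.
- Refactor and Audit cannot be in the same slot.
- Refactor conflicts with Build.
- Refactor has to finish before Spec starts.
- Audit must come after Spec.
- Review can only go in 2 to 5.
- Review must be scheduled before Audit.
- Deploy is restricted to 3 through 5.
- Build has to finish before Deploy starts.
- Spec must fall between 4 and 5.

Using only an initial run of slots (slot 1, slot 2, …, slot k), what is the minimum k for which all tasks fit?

The precedence chain requires at least 3 distinct slots.
Propagating the time windows through the other constraints, Deploy can't land before 5, so the schedule must run through at least slot 5.
5 works (last occupied slot: 5): for example Audit -> 5; QA -> 3; Spec -> 4; Review -> 2; Deploy -> 5; Build -> 2; Refactor -> 1.

5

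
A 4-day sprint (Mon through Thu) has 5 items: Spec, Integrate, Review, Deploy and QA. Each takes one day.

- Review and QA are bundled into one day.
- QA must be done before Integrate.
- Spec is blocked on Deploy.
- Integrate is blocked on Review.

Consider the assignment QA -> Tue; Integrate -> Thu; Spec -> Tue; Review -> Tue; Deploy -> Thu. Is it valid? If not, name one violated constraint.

No — it violates: Spec is blocked on Deploy

QA must be done before Integrate — holds.
Review and QA are bundled into one day — holds.
Integrate is blocked on Review — holds.
Spec is blocked on Deploy — violated.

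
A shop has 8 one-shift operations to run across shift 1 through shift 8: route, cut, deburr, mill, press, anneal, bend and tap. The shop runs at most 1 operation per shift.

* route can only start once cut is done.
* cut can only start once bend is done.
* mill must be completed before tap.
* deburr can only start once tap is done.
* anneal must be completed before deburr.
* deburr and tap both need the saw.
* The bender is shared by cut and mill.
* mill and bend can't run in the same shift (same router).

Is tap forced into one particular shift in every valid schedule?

No

tap can be shift 2 (e.g. press in shift 8; bend in shift 3; cut in shift 4; mill in shift 1; route in shift 7; deburr in shift 6; anneal in shift 5; tap in shift 2) or shift 3 (e.g. cut=shift 4, press=shift 8, route=shift 7, anneal=shift 5, mill=shift 1, bend=shift 2, deburr=shift 6, tap=shift 3).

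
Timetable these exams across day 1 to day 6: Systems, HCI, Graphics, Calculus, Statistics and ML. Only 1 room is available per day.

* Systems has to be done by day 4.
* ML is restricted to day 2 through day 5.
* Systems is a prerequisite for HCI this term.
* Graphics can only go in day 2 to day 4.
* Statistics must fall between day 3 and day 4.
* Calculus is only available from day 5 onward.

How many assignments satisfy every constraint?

Splitting on HCI: it can be day 2 (2), day 3 (1), day 4 (1), day 5 (4), day 6 (4). Listing each branch's schedules as (Systems, Graphics, Calculus, Statistics, ML) by day number:
HCI=day 2: (1,3,6,4,5) (1,4,6,3,5) — 2.
HCI=day 3: (1,2,6,4,5) — 1.
HCI=day 4: (1,2,6,3,5) — 1.
HCI=day 5: (1,2,6,3,4) (1,2,6,4,3) (1,3,6,4,2) (1,4,6,3,2) — 4.
HCI=day 6: (1,2,5,3,4) (1,2,5,4,3) (1,3,5,4,2) (1,4,5,3,2) — 4.
Summing: 2 + 1 + 1 + 4 + 4 = 12.

12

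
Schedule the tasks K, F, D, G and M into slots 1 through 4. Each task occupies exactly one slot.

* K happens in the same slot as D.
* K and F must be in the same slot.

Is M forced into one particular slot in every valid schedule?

No

M can be 1 (e.g. K in 1; M in 1; F in 1; D in 1; G in 1) or 2 (e.g. K -> 1; D -> 1; M -> 2; G -> 1; F -> 1).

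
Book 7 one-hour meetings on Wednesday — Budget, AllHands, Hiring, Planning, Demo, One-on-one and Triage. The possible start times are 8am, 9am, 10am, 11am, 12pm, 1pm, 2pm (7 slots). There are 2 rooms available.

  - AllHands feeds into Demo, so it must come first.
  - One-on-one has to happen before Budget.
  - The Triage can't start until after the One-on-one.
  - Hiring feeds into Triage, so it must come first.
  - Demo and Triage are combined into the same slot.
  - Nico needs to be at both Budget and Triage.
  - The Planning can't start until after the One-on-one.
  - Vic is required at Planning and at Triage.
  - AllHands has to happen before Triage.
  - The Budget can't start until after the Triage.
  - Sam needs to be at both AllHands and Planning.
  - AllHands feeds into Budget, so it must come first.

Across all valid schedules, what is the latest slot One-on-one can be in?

Downstream work caps One-on-one at 12pm.
One-on-one at 12pm is achievable: Triage -> 1pm, Hiring -> 8am, One-on-one -> 12pm, AllHands -> 8am, Planning -> 2pm, Demo -> 1pm, Budget -> 2pm.

12pm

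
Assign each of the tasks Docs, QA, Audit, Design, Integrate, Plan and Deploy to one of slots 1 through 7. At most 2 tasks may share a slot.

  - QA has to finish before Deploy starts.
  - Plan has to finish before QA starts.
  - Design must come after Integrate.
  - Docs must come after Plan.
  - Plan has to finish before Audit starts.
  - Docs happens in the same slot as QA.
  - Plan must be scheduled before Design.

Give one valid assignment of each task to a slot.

Plan -> 1; QA -> 2; Integrate -> 1; Design -> 3; Docs -> 2; Audit -> 3; Deploy -> 4

Checking: QA(2) before Deploy(4); Plan(1) before Docs(2); Integrate(1) before Design(3); Plan(1) before Audit(3); Plan(1) before Design(3); Plan(1) before QA(2); Docs = QA = 2; max 2 per slot (cap 2).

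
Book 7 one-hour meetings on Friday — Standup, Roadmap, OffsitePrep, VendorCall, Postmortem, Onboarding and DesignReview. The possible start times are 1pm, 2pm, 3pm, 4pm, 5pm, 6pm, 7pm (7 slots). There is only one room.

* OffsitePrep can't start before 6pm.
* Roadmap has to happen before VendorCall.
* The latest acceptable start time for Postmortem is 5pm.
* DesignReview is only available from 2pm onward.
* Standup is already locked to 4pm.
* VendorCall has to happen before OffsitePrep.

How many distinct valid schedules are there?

60

Splitting on Roadmap: it can be 1pm (30), 2pm (16), 3pm (10), 5pm (4). Listing each branch's schedules as (Standup, OffsitePrep, VendorCall, Postmortem, Onboarding, DesignReview):
Roadmap=1pm: (4pm,6pm,2pm,3pm,5pm,7pm) (4pm,6pm,2pm,3pm,7pm,5pm) (4pm,6pm,2pm,5pm,3pm,7pm) (4pm,6pm,2pm,5pm,7pm,3pm) (4pm,6pm,3pm,2pm,5pm,7pm) (4pm,6pm,3pm,2pm,7pm,5pm) (4pm,6pm,3pm,5pm,2pm,7pm) (4pm,6pm,3pm,5pm,7pm,2pm) (4pm,6pm,5pm,2pm,3pm,7pm) (4pm,6pm,5pm,2pm,7pm,3pm) (4pm,6pm,5pm,3pm,2pm,7pm) (4pm,6pm,5pm,3pm,7pm,2pm) (4pm,7pm,2pm,3pm,5pm,6pm) (4pm,7pm,2pm,3pm,6pm,5pm) (4pm,7pm,2pm,5pm,3pm,6pm) (4pm,7pm,2pm,5pm,6pm,3pm) (4pm,7pm,3pm,2pm,5pm,6pm) (4pm,7pm,3pm,2pm,6pm,5pm) (4pm,7pm,3pm,5pm,2pm,6pm) (4pm,7pm,3pm,5pm,6pm,2pm) (4pm,7pm,5pm,2pm,3pm,6pm) (4pm,7pm,5pm,2pm,6pm,3pm) (4pm,7pm,5pm,3pm,2pm,6pm) (4pm,7pm,5pm,3pm,6pm,2pm) (4pm,7pm,6pm,2pm,3pm,5pm) (4pm,7pm,6pm,2pm,5pm,3pm) (4pm,7pm,6pm,3pm,2pm,5pm) (4pm,7pm,6pm,3pm,5pm,2pm) (4pm,7pm,6pm,5pm,2pm,3pm) (4pm,7pm,6pm,5pm,3pm,2pm) — 30.
Roadmap=2pm: (4pm,6pm,3pm,1pm,5pm,7pm) (4pm,6pm,3pm,1pm,7pm,5pm) (4pm,6pm,3pm,5pm,1pm,7pm) (4pm,6pm,5pm,1pm,3pm,7pm) (4pm,6pm,5pm,1pm,7pm,3pm) (4pm,6pm,5pm,3pm,1pm,7pm) (4pm,7pm,3pm,1pm,5pm,6pm) (4pm,7pm,3pm,1pm,6pm,5pm) (4pm,7pm,3pm,5pm,1pm,6pm) (4pm,7pm,5pm,1pm,3pm,6pm) (4pm,7pm,5pm,1pm,6pm,3pm) (4pm,7pm,5pm,3pm,1pm,6pm) (4pm,7pm,6pm,1pm,3pm,5pm) (4pm,7pm,6pm,1pm,5pm,3pm) (4pm,7pm,6pm,3pm,1pm,5pm) (4pm,7pm,6pm,5pm,1pm,3pm) — 16.
Roadmap=3pm: (4pm,6pm,5pm,1pm,2pm,7pm) (4pm,6pm,5pm,1pm,7pm,2pm) (4pm,6pm,5pm,2pm,1pm,7pm) (4pm,7pm,5pm,1pm,2pm,6pm) (4pm,7pm,5pm,1pm,6pm,2pm) (4pm,7pm,5pm,2pm,1pm,6pm) (4pm,7pm,6pm,1pm,2pm,5pm) (4pm,7pm,6pm,1pm,5pm,2pm) (4pm,7pm,6pm,2pm,1pm,5pm) (4pm,7pm,6pm,5pm,1pm,2pm) — 10.
Roadmap=5pm: (4pm,7pm,6pm,1pm,2pm,3pm) (4pm,7pm,6pm,1pm,3pm,2pm) (4pm,7pm,6pm,2pm,1pm,3pm) (4pm,7pm,6pm,3pm,1pm,2pm) — 4.
Summing: 30 + 16 + 10 + 4 = 60.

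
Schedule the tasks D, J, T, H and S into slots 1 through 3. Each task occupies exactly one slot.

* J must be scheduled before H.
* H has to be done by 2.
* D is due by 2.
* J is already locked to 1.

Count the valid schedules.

18

Splitting on D: it can be 1 (9), 2 (9). Listing each branch's schedules as (J, T, H, S):
D=1: (1,1,2,1) (1,1,2,2) (1,1,2,3) (1,2,2,1) (1,2,2,2) (1,2,2,3) (1,3,2,1) (1,3,2,2) (1,3,2,3) — 9.
D=2: (1,1,2,1) (1,1,2,2) (1,1,2,3) (1,2,2,1) (1,2,2,2) (1,2,2,3) (1,3,2,1) (1,3,2,2) (1,3,2,3) — 9.
Summing: 9 + 9 = 18.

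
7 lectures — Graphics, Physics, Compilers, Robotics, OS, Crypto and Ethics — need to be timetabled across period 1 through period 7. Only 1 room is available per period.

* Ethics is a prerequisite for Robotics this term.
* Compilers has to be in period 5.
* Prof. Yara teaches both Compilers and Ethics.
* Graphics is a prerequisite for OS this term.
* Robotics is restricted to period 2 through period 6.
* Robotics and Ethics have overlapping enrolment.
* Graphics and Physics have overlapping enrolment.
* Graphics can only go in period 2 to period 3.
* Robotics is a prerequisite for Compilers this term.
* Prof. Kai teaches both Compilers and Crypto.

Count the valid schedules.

Splitting on Graphics: it can be period 2 (16), period 3 (14). Listing each branch's schedules as (Physics, Compilers, Robotics, OS, Crypto, Ethics) by period number:
Graphics=period 2: (1,5,4,6,7,3) (1,5,4,7,6,3) (3,5,4,6,7,1) (3,5,4,7,6,1) (4,5,3,6,7,1) (4,5,3,7,6,1) (6,5,3,4,7,1) (6,5,3,7,4,1) (6,5,4,3,7,1) (6,5,4,7,1,3) (6,5,4,7,3,1) (7,5,3,4,6,1) (7,5,3,6,4,1) (7,5,4,3,6,1) (7,5,4,6,1,3) (7,5,4,6,3,1) — 16.
Graphics=period 3: (1,5,4,6,7,2) (1,5,4,7,6,2) (2,5,4,6,7,1) (2,5,4,7,6,1) (4,5,2,6,7,1) (4,5,2,7,6,1) (6,5,2,4,7,1) (6,5,2,7,4,1) (6,5,4,7,1,2) (6,5,4,7,2,1) (7,5,2,4,6,1) (7,5,2,6,4,1) (7,5,4,6,1,2) (7,5,4,6,2,1) — 14.
Summing: 16 + 14 = 30.

30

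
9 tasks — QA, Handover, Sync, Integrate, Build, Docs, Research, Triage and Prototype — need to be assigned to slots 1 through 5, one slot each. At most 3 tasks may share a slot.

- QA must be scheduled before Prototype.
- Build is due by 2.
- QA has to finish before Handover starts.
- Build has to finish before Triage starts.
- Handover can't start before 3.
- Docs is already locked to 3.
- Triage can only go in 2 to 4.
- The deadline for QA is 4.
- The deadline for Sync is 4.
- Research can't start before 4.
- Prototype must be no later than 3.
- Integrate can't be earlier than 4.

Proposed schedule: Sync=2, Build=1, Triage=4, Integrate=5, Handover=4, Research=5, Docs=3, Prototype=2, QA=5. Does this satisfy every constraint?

No — it violates: The deadline for QA is 4

Build is due by 2 — holds.
At most 3 tasks may share a slot — holds.
Docs is already locked to 3 — holds.
Prototype must be no later than 3 — holds.
Triage can only go in 2 to 4 — holds.
Handover can't start before 3 — holds.
Build has to finish before Triage starts — holds.
QA has to finish before Handover starts — violated.
The deadline for QA is 4 — violated.
The deadline for Sync is 4 — holds.
Integrate can't be earlier than 4 — holds.
Research can't start before 4 — holds.
QA must be scheduled before Prototype — violated.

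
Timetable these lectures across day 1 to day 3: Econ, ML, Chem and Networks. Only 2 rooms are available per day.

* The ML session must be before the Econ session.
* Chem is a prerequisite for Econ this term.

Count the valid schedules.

12

Splitting on Econ: it can be day 2 (2), day 3 (10). Listing each branch's schedules as (ML, Chem, Networks) by day number:
Econ=day 2: (1,1,2) (1,1,3) — 2.
Econ=day 3: (1,1,2) (1,1,3) (1,2,1) (1,2,2) (1,2,3) (2,1,1) (2,1,2) (2,1,3) (2,2,1) (2,2,3) — 10.
Summing: 2 + 10 = 12.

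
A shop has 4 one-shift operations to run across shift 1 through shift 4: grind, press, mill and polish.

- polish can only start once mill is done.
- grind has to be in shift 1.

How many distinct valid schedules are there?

Splitting on press: it can be shift 1 (6), shift 2 (6), shift 3 (6), shift 4 (6). Listing each branch's schedules as (grind, mill, polish) by shift number:
press=shift 1: (1,1,2) (1,1,3) (1,1,4) (1,2,3) (1,2,4) (1,3,4) — 6.
press=shift 2: (1,1,2) (1,1,3) (1,1,4) (1,2,3) (1,2,4) (1,3,4) — 6.
press=shift 3: (1,1,2) (1,1,3) (1,1,4) (1,2,3) (1,2,4) (1,3,4) — 6.
press=shift 4: (1,1,2) (1,1,3) (1,1,4) (1,2,3) (1,2,4) (1,3,4) — 6.
Summing: 6 + 6 + 6 + 6 = 24.

24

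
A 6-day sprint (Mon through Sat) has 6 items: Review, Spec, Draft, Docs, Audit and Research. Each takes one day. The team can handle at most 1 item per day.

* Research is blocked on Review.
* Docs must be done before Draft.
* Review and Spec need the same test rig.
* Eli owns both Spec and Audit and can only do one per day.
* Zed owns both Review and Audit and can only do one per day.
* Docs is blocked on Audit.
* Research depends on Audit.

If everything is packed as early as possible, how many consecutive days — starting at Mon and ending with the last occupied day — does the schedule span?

The precedence chain requires at least 3 distinct days.
With at most 1 per day and 6 tasks, at least 6 days are needed.
6 works (last occupied day: Sat): for example Draft in Fri; Docs in Tue; Audit in Mon; Research in Thu; Spec in Sat; Review in Wed.

6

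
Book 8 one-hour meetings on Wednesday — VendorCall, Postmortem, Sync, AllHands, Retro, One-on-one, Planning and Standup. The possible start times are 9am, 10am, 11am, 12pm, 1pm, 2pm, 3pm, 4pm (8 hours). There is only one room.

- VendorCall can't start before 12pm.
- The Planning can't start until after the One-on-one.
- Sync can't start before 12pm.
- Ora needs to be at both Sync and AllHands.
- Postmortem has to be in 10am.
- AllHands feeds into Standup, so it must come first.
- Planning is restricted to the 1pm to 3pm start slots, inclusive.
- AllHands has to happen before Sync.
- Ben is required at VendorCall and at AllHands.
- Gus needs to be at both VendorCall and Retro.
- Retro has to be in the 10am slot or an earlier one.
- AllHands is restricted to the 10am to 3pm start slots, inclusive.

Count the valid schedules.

Splitting on VendorCall: it can be 12pm (12), 1pm (10), 2pm (10), 3pm (10), 4pm (18). Listing each branch's schedules as (Postmortem, Sync, AllHands, Retro, One-on-one, Planning, Standup):
VendorCall=12pm: (10am,1pm,11am,9am,2pm,3pm,4pm) (10am,2pm,11am,9am,1pm,3pm,4pm) (10am,2pm,1pm,9am,11am,3pm,4pm) (10am,3pm,11am,9am,1pm,2pm,4pm) (10am,3pm,1pm,9am,11am,2pm,4pm) (10am,3pm,2pm,9am,11am,1pm,4pm) (10am,4pm,11am,9am,1pm,2pm,3pm) (10am,4pm,11am,9am,1pm,3pm,2pm) (10am,4pm,11am,9am,2pm,3pm,1pm) (10am,4pm,1pm,9am,11am,2pm,3pm) (10am,4pm,1pm,9am,11am,3pm,2pm) (10am,4pm,2pm,9am,11am,1pm,3pm) — 12.
VendorCall=1pm: (10am,12pm,11am,9am,2pm,3pm,4pm) (10am,2pm,11am,9am,12pm,3pm,4pm) (10am,2pm,12pm,9am,11am,3pm,4pm) (10am,3pm,11am,9am,12pm,2pm,4pm) (10am,3pm,12pm,9am,11am,2pm,4pm) (10am,4pm,11am,9am,12pm,2pm,3pm) (10am,4pm,11am,9am,12pm,3pm,2pm) (10am,4pm,11am,9am,2pm,3pm,12pm) (10am,4pm,12pm,9am,11am,2pm,3pm) (10am,4pm,12pm,9am,11am,3pm,2pm) — 10.
VendorCall=2pm: (10am,12pm,11am,9am,1pm,3pm,4pm) (10am,1pm,11am,9am,12pm,3pm,4pm) (10am,1pm,12pm,9am,11am,3pm,4pm) (10am,3pm,11am,9am,12pm,1pm,4pm) (10am,3pm,12pm,9am,11am,1pm,4pm) (10am,4pm,11am,9am,12pm,1pm,3pm) (10am,4pm,11am,9am,12pm,3pm,1pm) (10am,4pm,11am,9am,1pm,3pm,12pm) (10am,4pm,12pm,9am,11am,1pm,3pm) (10am,4pm,12pm,9am,11am,3pm,1pm) — 10.
VendorCall=3pm: (10am,12pm,11am,9am,1pm,2pm,4pm) (10am,1pm,11am,9am,12pm,2pm,4pm) (10am,1pm,12pm,9am,11am,2pm,4pm) (10am,2pm,11am,9am,12pm,1pm,4pm) (10am,2pm,12pm,9am,11am,1pm,4pm) (10am,4pm,11am,9am,12pm,1pm,2pm) (10am,4pm,11am,9am,12pm,2pm,1pm) (10am,4pm,11am,9am,1pm,2pm,12pm) (10am,4pm,12pm,9am,11am,1pm,2pm) (10am,4pm,12pm,9am,11am,2pm,1pm) — 10.
VendorCall=4pm: (10am,12pm,11am,9am,1pm,2pm,3pm) (10am,12pm,11am,9am,1pm,3pm,2pm) (10am,12pm,11am,9am,2pm,3pm,1pm) (10am,1pm,11am,9am,12pm,2pm,3pm) (10am,1pm,11am,9am,12pm,3pm,2pm) (10am,1pm,11am,9am,2pm,3pm,12pm) (10am,1pm,12pm,9am,11am,2pm,3pm) (10am,1pm,12pm,9am,11am,3pm,2pm) (10am,2pm,11am,9am,12pm,1pm,3pm) (10am,2pm,11am,9am,12pm,3pm,1pm) (10am,2pm,11am,9am,1pm,3pm,12pm) (10am,2pm,12pm,9am,11am,1pm,3pm) (10am,2pm,12pm,9am,11am,3pm,1pm) (10am,3pm,11am,9am,12pm,1pm,2pm) (10am,3pm,11am,9am,12pm,2pm,1pm) (10am,3pm,11am,9am,1pm,2pm,12pm) (10am,3pm,12pm,9am,11am,1pm,2pm) (10am,3pm,12pm,9am,11am,2pm,1pm) — 18.
Summing: 12 + 10 + 10 + 10 + 18 = 60.

60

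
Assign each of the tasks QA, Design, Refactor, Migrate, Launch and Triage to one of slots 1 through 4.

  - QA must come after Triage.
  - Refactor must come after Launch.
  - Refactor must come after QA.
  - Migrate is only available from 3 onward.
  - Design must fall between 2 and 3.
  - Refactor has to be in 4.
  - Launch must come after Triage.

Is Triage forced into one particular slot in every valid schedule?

No

Triage can be 1 (e.g. Migrate -> 3; Refactor -> 4; Design -> 2; Triage -> 1; Launch -> 2; QA -> 2) or 2 (e.g. Design in 2; Refactor in 4; Triage in 2; Migrate in 3; Launch in 3; QA in 3).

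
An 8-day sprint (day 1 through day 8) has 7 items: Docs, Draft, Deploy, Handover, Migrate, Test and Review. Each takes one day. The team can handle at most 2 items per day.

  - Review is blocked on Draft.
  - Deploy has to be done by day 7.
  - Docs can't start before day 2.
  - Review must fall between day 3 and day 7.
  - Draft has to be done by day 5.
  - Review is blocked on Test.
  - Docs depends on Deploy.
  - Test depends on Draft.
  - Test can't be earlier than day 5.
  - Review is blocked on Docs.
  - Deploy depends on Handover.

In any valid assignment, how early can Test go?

Test is available from day 5; downstream work caps Test at day 6.
Test at day 5 is achievable: Draft -> day 1; Migrate -> day 2; Handover -> day 1; Deploy -> day 2; Test -> day 5; Docs -> day 3; Review -> day 6.

day 5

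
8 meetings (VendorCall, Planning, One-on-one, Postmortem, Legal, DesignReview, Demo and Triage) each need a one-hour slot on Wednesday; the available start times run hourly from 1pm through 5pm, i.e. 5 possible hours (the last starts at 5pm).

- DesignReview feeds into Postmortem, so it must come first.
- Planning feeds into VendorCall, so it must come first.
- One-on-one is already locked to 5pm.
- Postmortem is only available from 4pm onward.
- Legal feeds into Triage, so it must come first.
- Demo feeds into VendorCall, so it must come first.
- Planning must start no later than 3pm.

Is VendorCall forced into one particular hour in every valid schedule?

No

VendorCall can be 2pm (e.g. DesignReview in 1pm; Demo in 1pm; Legal in 1pm; One-on-one in 5pm; Postmortem in 4pm; VendorCall in 2pm; Planning in 1pm; Triage in 2pm) or 3pm (e.g. Triage in 2pm, Demo in 1pm, Planning in 1pm, One-on-one in 5pm, Postmortem in 4pm, DesignReview in 1pm, Legal in 1pm, VendorCall in 3pm).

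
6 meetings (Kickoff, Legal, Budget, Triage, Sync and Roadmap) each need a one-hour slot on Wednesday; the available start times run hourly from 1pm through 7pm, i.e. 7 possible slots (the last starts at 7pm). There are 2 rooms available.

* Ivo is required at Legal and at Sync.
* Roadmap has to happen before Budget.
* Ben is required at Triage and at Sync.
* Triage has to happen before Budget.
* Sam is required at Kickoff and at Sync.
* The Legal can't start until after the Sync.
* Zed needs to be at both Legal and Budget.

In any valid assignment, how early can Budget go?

Precedence pushes Budget to at least 2pm.
Budget at 2pm is achievable: Budget=2pm, Kickoff=3pm, Legal=3pm, Roadmap=1pm, Triage=1pm, Sync=2pm.

2pm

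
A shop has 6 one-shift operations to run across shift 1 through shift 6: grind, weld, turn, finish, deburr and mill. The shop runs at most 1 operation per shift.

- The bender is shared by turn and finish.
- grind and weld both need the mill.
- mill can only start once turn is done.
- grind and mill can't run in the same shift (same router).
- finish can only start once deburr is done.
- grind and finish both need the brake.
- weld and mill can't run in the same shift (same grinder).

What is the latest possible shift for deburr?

Downstream work caps deburr at shift 5.
deburr at shift 5 is achievable: finish=shift 6; weld=shift 4; turn=shift 1; grind=shift 3; deburr=shift 5; mill=shift 2.

shift 5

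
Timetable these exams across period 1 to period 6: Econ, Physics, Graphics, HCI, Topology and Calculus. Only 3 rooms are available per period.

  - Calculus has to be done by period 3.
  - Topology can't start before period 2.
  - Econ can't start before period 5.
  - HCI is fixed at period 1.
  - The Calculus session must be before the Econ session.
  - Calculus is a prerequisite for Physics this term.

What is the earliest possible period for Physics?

period 2

Precedence pushes Physics to at least period 2.
Physics at period 2 is achievable: Graphics -> period 1; Physics -> period 2; Topology -> period 2; Calculus -> period 1; HCI -> period 1; Econ -> period 5.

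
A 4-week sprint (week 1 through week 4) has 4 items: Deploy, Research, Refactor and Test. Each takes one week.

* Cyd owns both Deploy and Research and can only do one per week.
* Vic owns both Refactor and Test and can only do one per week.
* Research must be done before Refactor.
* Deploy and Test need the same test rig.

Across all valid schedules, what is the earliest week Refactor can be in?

week 2

Precedence pushes Refactor to at least week 2.
Refactor at week 2 is achievable: Deploy -> week 2, Research -> week 1, Test -> week 1, Refactor -> week 2.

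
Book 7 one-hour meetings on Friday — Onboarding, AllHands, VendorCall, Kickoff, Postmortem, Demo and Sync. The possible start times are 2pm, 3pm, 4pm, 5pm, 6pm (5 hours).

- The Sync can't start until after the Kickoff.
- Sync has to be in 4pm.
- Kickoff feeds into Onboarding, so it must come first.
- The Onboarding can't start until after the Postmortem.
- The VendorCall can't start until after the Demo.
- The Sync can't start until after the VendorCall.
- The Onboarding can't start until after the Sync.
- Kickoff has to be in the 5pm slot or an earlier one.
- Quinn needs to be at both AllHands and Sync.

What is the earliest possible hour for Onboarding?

Precedence pushes Onboarding to at least 5pm.
Onboarding at 5pm is achievable: AllHands -> 2pm; VendorCall -> 3pm; Kickoff -> 2pm; Sync -> 4pm; Demo -> 2pm; Onboarding -> 5pm; Postmortem -> 2pm.

5pm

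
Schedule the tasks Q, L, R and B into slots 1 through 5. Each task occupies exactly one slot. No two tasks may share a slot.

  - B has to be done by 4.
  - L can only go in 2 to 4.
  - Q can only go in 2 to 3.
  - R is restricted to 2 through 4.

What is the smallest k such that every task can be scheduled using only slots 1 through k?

With at most 1 per slot and 4 tasks, at least 4 slots are needed.
Q can't be placed before 2, so the schedule must run through at least slot 2.
4 works (last occupied slot: 4): for example L in 3, B in 1, Q in 2, R in 4.

4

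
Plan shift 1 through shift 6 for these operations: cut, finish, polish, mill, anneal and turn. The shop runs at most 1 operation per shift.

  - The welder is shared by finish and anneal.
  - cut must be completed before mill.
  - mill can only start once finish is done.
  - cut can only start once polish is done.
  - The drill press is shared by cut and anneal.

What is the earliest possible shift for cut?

Precedence pushes cut to at least shift 2; downstream work caps cut at shift 5.
cut at shift 2 is achievable: anneal=shift 5, polish=shift 1, turn=shift 6, finish=shift 3, mill=shift 4, cut=shift 2.

shift 2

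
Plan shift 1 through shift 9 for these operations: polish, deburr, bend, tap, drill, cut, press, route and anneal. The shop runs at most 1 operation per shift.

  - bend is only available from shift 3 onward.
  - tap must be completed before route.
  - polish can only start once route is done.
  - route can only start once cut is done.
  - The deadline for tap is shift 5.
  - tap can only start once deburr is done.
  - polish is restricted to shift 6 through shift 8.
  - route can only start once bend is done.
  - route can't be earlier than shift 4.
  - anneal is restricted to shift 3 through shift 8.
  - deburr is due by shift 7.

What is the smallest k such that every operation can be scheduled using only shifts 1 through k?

9

The precedence chain requires at least 4 distinct shifts.
With at most 1 per shift and 9 operations, at least 9 shifts are needed.
polish can't be placed before shift 6, so the schedule must run through at least shift 6.
9 works (last occupied shift: shift 9): for example bend=shift 3, anneal=shift 7, route=shift 5, cut=shift 4, tap=shift 2, press=shift 9, deburr=shift 1, polish=shift 6, drill=shift 8.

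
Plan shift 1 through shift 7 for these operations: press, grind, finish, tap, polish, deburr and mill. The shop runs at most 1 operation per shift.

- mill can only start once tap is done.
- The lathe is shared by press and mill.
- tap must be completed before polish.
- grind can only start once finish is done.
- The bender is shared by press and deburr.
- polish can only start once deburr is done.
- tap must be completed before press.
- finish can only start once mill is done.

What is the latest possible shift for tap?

Downstream work caps tap at shift 4.
tap at shift 2 is achievable: finish in shift 4, polish in shift 5, tap in shift 2, press in shift 6, mill in shift 3, grind in shift 7, deburr in shift 1.
Nothing later works — the conflict and capacity constraints rule out every shift after shift 2.

shift 2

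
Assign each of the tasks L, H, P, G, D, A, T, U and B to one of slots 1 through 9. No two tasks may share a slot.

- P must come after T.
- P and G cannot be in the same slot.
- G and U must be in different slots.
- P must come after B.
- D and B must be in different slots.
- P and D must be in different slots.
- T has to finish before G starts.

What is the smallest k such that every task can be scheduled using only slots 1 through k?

9

The precedence chain requires at least 2 distinct slots.
With at most 1 per slot and 9 tasks, at least 9 slots are needed.
9 works (last occupied slot: 9): for example U in 9; G in 4; A in 8; P in 3; H in 6; D in 7; B in 2; T in 1; L in 5.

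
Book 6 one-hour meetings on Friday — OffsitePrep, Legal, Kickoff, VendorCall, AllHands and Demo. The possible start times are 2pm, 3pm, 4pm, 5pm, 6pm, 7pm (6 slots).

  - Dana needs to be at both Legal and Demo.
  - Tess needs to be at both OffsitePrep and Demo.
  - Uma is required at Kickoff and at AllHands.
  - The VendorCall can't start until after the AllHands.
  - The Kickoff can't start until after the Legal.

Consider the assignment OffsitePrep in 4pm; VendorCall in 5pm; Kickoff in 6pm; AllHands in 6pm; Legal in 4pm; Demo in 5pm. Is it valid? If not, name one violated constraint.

Invalid. Uma is required at Kickoff and at AllHands.

Uma is required at Kickoff and at AllHands — violated.
The Kickoff can't start until after the Legal — holds.
The VendorCall can't start until after the AllHands — violated.
Tess needs to be at both OffsitePrep and Demo — holds.
Dana needs to be at both Legal and Demo — holds.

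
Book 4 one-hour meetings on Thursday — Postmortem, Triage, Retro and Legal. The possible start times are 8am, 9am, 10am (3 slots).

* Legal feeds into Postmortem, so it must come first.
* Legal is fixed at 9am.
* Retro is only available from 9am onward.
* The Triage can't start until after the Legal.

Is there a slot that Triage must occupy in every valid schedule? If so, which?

10am

Precedence pushes Triage to at least 10am.
So Triage is pinned to 10am.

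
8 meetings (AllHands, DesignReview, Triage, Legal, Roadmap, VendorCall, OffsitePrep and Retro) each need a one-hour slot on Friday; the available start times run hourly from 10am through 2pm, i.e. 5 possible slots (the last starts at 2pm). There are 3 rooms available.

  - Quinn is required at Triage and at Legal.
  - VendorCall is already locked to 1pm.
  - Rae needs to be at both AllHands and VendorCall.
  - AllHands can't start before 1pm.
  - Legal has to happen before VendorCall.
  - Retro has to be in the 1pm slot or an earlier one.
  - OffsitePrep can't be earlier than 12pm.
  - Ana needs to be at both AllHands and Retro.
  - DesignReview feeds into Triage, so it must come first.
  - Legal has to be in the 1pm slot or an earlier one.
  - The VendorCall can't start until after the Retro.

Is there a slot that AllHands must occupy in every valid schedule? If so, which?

AllHands's window is 1pm–2pm.
VendorCall is fixed at 1pm, and AllHands can't share a slot with VendorCall.
So AllHands must be 2pm.

2pm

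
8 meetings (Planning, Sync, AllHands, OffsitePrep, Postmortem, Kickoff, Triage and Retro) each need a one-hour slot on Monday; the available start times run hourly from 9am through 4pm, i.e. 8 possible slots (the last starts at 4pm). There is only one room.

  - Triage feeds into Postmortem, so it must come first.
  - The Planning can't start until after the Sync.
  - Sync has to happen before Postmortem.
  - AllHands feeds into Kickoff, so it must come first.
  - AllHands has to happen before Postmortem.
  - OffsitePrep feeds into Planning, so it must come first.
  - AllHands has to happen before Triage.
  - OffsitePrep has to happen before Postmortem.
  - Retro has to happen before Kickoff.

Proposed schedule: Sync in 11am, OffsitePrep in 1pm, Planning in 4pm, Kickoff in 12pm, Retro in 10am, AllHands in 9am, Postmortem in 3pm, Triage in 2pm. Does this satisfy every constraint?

Yes, all constraints hold

The Planning can't start until after the Sync — holds.
There is only one room — holds.
AllHands feeds into Kickoff, so it must come first — holds.
AllHands has to happen before Postmortem — holds.
Retro has to happen before Kickoff — holds.
OffsitePrep has to happen before Postmortem — holds.
Sync has to happen before Postmortem — holds.
OffsitePrep feeds into Planning, so it must come first — holds.
Triage feeds into Postmortem, so it must come first — holds.
AllHands has to happen before Triage — holds.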